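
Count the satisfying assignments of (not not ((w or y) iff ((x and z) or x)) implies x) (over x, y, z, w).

14

x | y | z | w || (w or y) | (x and z) | ((x and z) or x) | φ
T | T | T | T ||    T     |     T     |        T         | T
T | T | T | F ||    T     |     T     |        T         | T
T | T | F | T ||    T     |     F     |        T         | T
T | T | F | F ||    T     |     F     |        T         | T
T | F | T | T ||    T     |     T     |        T         | T
T | F | T | F ||    F     |     T     |        T         | T
T | F | F | T ||    T     |     F     |        T         | T
T | F | F | F ||    F     |     F     |        T         | T
F | T | T | T ||    T     |     F     |        F         | T
F | T | T | F ||    T     |     F     |        F         | T
F | T | F | T ||    T     |     F     |        F         | T
F | T | F | F ||    T     |     F     |        F         | T
F | F | T | T ||    T     |     F     |        F         | T
F | F | T | F ||    F     |     F     |        F         | F
F | F | F | T ||    T     |     F     |        F         | T
F | F | F | F ||    F     |     F     |        F         | F
The formula is true on 14 of the 16 rows.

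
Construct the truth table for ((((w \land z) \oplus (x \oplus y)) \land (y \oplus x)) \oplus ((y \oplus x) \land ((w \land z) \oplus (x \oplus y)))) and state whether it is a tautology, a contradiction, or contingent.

x | y | z | w | φ
- | - | - | - | -
F | F | F | F | F
F | F | F | T | F
F | F | T | F | F
F | F | T | T | F
F | T | F | F | F
F | T | F | T | F
F | T | T | F | F
F | T | T | T | F
T | F | F | F | F
T | F | F | T | F
T | F | T | F | F
T | F | T | T | F
T | T | F | F | F
T | T | F | T | F
T | T | T | F | F
T | T | T | T | F
Every row is F, so the formula is a contradiction.

contradiction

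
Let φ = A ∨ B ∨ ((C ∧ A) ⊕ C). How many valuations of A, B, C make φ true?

  A   |   B   |   C   || ((A ∨ B) ∨ ((C ∧ A) ⊕ C))
 True |  True |  True ||            True          
 True |  True | False ||            True          
 True | False |  True ||            True          
 True | False | False ||            True          
False |  True |  True ||            True          
False |  True | False ||            True          
False | False |  True ||            True          
False | False | False ||           False          
The formula is true on 7 of the 8 rows.

7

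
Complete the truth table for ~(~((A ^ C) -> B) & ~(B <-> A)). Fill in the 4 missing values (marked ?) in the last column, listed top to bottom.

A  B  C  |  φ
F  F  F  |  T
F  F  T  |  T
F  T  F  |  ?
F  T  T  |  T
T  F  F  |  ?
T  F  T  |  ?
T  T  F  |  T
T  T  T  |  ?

T, F, T, T

Row A=F, B=T, C=F: ~((A ^ C) -> B) = F, ~(B <-> A) = T, (~((A ^ C) -> B) & ~(B <-> A)) = F, so the formula = T.
Row A=T, B=F, C=F: ~((A ^ C) -> B) = T, ~(B <-> A) = T, (~((A ^ C) -> B) & ~(B <-> A)) = T, so the formula = F.
Row A=T, B=F, C=T: ~((A ^ C) -> B) = F, ~(B <-> A) = T, (~((A ^ C) -> B) & ~(B <-> A)) = F, so the formula = T.
Row A=T, B=T, C=T: ~((A ^ C) -> B) = F, ~(B <-> A) = F, (~((A ^ C) -> B) & ~(B <-> A)) = F, so the formula = T.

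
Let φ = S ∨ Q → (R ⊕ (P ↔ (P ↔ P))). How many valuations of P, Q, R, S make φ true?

P  Q  R  S  |  ((S ∨ Q) → (R ⊕ (P ↔ (P ↔ P))))
T  T  T  T  |                 F               
T  T  T  F  |                 F               
T  T  F  T  |                 T               
T  T  F  F  |                 T               
T  F  T  T  |                 F               
T  F  T  F  |                 T               
T  F  F  T  |                 T               
T  F  F  F  |                 T               
F  T  T  T  |                 T               
F  T  T  F  |                 T               
F  T  F  T  |                 F               
F  T  F  F  |                 F               
F  F  T  T  |                 T               
F  F  T  F  |                 T               
F  F  F  T  |                 F               
F  F  F  F  |                 T               
The formula is true on 10 of the 16 rows.

10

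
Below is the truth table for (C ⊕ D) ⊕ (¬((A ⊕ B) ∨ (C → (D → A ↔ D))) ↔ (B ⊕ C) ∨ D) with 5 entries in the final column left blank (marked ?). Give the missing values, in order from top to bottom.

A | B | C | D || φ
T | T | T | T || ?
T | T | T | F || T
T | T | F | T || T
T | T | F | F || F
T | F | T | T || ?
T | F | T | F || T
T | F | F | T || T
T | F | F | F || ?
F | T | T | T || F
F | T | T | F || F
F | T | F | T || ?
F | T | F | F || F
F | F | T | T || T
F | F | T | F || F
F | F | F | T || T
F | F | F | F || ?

F, F, T, T, T

Row A=T, B=T, C=T, D=T: (C ⊕ D) = F, (¬((A ⊕ B) ∨ (C → (D → A ↔ D))) ↔ (B ⊕ C) ∨ D) = F, so the formula = F.
Row A=T, B=F, C=T, D=T: (C ⊕ D) = F, (¬((A ⊕ B) ∨ (C → (D → A ↔ D))) ↔ (B ⊕ C) ∨ D) = F, so the formula = F.
Row A=T, B=F, C=F, D=F: (C ⊕ D) = F, (¬((A ⊕ B) ∨ (C → (D → A ↔ D))) ↔ (B ⊕ C) ∨ D) = T, so the formula = T.
Row A=F, B=T, C=F, D=T: (C ⊕ D) = T, (¬((A ⊕ B) ∨ (C → (D → A ↔ D))) ↔ (B ⊕ C) ∨ D) = F, so the formula = T.
Row A=F, B=F, C=F, D=F: (C ⊕ D) = F, (¬((A ⊕ B) ∨ (C → (D → A ↔ D))) ↔ (B ⊕ C) ∨ D) = T, so the formula = T.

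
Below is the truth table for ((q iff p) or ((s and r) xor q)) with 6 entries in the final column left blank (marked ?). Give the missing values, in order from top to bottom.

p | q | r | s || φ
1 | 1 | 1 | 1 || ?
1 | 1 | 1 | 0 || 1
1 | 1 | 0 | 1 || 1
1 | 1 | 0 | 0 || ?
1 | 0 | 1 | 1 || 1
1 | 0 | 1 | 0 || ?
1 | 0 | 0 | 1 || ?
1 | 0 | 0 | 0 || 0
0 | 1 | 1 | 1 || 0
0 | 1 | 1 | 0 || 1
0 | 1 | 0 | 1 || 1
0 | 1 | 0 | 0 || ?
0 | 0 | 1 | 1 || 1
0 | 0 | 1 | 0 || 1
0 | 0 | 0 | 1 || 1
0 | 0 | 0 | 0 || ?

Row p=1, q=1, r=1, s=1: (q iff p) = 1, ((s and r) xor q) = 0, so the formula = 1.
Row p=1, q=1, r=0, s=0: (q iff p) = 1, ((s and r) xor q) = 1, so the formula = 1.
Row p=1, q=0, r=1, s=0: (q iff p) = 0, ((s and r) xor q) = 0, so the formula = 0.
Row p=1, q=0, r=0, s=1: (q iff p) = 0, ((s and r) xor q) = 0, so the formula = 0.
Row p=0, q=1, r=0, s=0: (q iff p) = 0, ((s and r) xor q) = 1, so the formula = 1.
Row p=0, q=0, r=0, s=0: (q iff p) = 1, ((s and r) xor q) = 0, so the formula = 1.

1, 1, 0, 0, 1, 1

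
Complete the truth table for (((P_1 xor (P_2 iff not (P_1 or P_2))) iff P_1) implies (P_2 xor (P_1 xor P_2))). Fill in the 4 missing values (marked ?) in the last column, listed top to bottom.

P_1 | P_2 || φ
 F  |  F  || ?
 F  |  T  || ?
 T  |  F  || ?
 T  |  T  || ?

F, F, T, T

Row P_1=F, P_2=F: ((P_1 xor (P_2 iff not (P_1 or P_2))) iff P_1) = T, (P_2 xor (P_1 xor P_2)) = F, so the formula = F.
Row P_1=F, P_2=T: ((P_1 xor (P_2 iff not (P_1 or P_2))) iff P_1) = T, (P_2 xor (P_1 xor P_2)) = F, so the formula = F.
Row P_1=T, P_2=F: ((P_1 xor (P_2 iff not (P_1 or P_2))) iff P_1) = F, (P_2 xor (P_1 xor P_2)) = T, so the formula = T.
Row P_1=T, P_2=T: ((P_1 xor (P_2 iff not (P_1 or P_2))) iff P_1) = T, (P_2 xor (P_1 xor P_2)) = T, so the formula = T.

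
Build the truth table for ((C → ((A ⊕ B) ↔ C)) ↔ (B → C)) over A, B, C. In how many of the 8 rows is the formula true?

  A      B      C    |  (A ⊕ B)  ((A ⊕ B) ↔ C)  (C → ((A ⊕ B) ↔ C))  (B → C)    φ  
False  False  False  |   False        True              True           True    True
False  False   True  |   False       False             False           True   False
False   True  False  |    True       False              True          False   False
False   True   True  |    True        True              True           True    True
 True  False  False  |    True       False              True           True    True
 True  False   True  |    True        True              True           True    True
 True   True  False  |   False        True              True          False   False
 True   True   True  |   False       False             False           True   False
The formula is true on 4 of the 8 rows.

4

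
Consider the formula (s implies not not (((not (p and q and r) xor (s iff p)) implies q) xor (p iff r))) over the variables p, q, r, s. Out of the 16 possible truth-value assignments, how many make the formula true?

12

p  q  r  s  |  (p and q and r)  not (p and q and r)  (s iff p)  (p iff r)  φ
T  T  T  T  |         T                  F               T          T      F
T  T  T  F  |         T                  F               F          T      T
T  T  F  T  |         F                  T               T          F      T
T  T  F  F  |         F                  T               F          F      T
T  F  T  T  |         F                  T               T          T      F
T  F  T  F  |         F                  T               F          T      T
T  F  F  T  |         F                  T               T          F      T
T  F  F  F  |         F                  T               F          F      T
F  T  T  T  |         F                  T               F          F      T
F  T  T  F  |         F                  T               T          F      T
F  T  F  T  |         F                  T               F          T      F
F  T  F  F  |         F                  T               T          T      T
F  F  T  T  |         F                  T               F          F      F
F  F  T  F  |         F                  T               T          F      T
F  F  F  T  |         F                  T               F          T      T
F  F  F  F  |         F                  T               T          T      T
The formula is true on 12 of the 16 rows.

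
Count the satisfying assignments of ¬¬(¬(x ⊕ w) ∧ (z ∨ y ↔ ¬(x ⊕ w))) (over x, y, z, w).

  x      y      z      w    |  (x ⊕ w)  ¬(x ⊕ w)  (z ∨ y)  ((z ∨ y) ↔ ¬(x ⊕ w))    φ  
False  False  False  False  |   False     True     False          False          False
False  False  False   True  |    True    False     False           True          False
False  False   True  False  |   False     True      True           True           True
False  False   True   True  |    True    False      True          False          False
False   True  False  False  |   False     True      True           True           True
False   True  False   True  |    True    False      True          False          False
False   True   True  False  |   False     True      True           True           True
False   True   True   True  |    True    False      True          False          False
 True  False  False  False  |    True    False     False           True          False
 True  False  False   True  |   False     True     False          False          False
 True  False   True  False  |    True    False      True          False          False
 True  False   True   True  |   False     True      True           True           True
 True   True  False  False  |    True    False      True          False          False
 True   True  False   True  |   False     True      True           True           True
 True   True   True  False  |    True    False      True          False          False
 True   True   True   True  |   False     True      True           True           True
The formula is true on 6 of the 16 rows.

6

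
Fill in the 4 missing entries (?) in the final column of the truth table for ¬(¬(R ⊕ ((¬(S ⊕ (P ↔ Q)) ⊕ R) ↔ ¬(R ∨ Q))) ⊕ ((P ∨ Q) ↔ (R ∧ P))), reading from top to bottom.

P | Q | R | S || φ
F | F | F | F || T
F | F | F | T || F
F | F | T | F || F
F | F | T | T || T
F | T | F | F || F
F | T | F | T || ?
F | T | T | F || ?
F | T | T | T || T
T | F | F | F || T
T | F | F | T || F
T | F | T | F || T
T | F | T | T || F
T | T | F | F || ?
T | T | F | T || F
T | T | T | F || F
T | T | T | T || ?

Row P=F, Q=T, R=F, S=T: ¬(R ⊕ ((¬(S ⊕ (P ↔ Q)) ⊕ R) ↔ ¬(R ∨ Q))) = F, ((P ∨ Q) ↔ (R ∧ P)) = F, (¬(R ⊕ ((¬(S ⊕ (P ↔ Q)) ⊕ R) ↔ ¬(R ∨ Q))) ⊕ ((P ∨ Q) ↔ (R ∧ P))) = F, so the formula = T.
Row P=F, Q=T, R=T, S=F: ¬(R ⊕ ((¬(S ⊕ (P ↔ Q)) ⊕ R) ↔ ¬(R ∨ Q))) = T, ((P ∨ Q) ↔ (R ∧ P)) = F, (¬(R ⊕ ((¬(S ⊕ (P ↔ Q)) ⊕ R) ↔ ¬(R ∨ Q))) ⊕ ((P ∨ Q) ↔ (R ∧ P))) = T, so the formula = F.
Row P=T, Q=T, R=F, S=F: ¬(R ⊕ ((¬(S ⊕ (P ↔ Q)) ⊕ R) ↔ ¬(R ∨ Q))) = F, ((P ∨ Q) ↔ (R ∧ P)) = F, (¬(R ⊕ ((¬(S ⊕ (P ↔ Q)) ⊕ R) ↔ ¬(R ∨ Q))) ⊕ ((P ∨ Q) ↔ (R ∧ P))) = F, so the formula = T.
Row P=T, Q=T, R=T, S=T: ¬(R ⊕ ((¬(S ⊕ (P ↔ Q)) ⊕ R) ↔ ¬(R ∨ Q))) = T, ((P ∨ Q) ↔ (R ∧ P)) = T, (¬(R ⊕ ((¬(S ⊕ (P ↔ Q)) ⊕ R) ↔ ¬(R ∨ Q))) ⊕ ((P ∨ Q) ↔ (R ∧ P))) = F, so the formula = T.

T, F, T, T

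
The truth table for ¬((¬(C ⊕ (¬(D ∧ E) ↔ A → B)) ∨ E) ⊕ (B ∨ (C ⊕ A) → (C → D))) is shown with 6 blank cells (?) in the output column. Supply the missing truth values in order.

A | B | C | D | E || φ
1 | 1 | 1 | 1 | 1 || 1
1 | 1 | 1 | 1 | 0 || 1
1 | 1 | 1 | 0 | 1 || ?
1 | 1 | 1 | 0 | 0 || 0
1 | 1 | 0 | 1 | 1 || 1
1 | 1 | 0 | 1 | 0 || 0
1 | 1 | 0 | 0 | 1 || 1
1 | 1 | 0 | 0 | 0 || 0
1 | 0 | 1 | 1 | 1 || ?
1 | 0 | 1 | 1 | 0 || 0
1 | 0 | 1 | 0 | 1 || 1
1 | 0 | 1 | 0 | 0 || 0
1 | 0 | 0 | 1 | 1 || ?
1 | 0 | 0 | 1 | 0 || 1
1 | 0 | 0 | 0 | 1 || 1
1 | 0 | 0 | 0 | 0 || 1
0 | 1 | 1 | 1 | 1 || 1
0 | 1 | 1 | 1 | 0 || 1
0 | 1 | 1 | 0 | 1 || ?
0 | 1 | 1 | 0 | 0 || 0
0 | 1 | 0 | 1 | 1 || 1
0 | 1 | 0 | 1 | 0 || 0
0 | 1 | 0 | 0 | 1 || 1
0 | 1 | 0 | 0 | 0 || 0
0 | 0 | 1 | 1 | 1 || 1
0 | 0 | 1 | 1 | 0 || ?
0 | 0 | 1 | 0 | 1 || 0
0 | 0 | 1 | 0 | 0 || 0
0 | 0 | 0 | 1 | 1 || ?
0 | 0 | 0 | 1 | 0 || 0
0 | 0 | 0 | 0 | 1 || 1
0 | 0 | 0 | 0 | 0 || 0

Row A=1, B=1, C=1, D=0, E=1: (¬(C ⊕ (¬(D ∧ E) ↔ A → B)) ∨ E) = 1, (B ∨ (C ⊕ A) → (C → D)) = 0, ((¬(C ⊕ (¬(D ∧ E) ↔ A → B)) ∨ E) ⊕ (B ∨ (C ⊕ A) → (C → D))) = 1, so the formula = 0.
Row A=1, B=0, C=1, D=1, E=1: (¬(C ⊕ (¬(D ∧ E) ↔ A → B)) ∨ E) = 1, (B ∨ (C ⊕ A) → (C → D)) = 1, ((¬(C ⊕ (¬(D ∧ E) ↔ A → B)) ∨ E) ⊕ (B ∨ (C ⊕ A) → (C → D))) = 0, so the formula = 1.
Row A=1, B=0, C=0, D=1, E=1: (¬(C ⊕ (¬(D ∧ E) ↔ A → B)) ∨ E) = 1, (B ∨ (C ⊕ A) → (C → D)) = 1, ((¬(C ⊕ (¬(D ∧ E) ↔ A → B)) ∨ E) ⊕ (B ∨ (C ⊕ A) → (C → D))) = 0, so the formula = 1.
Row A=0, B=1, C=1, D=0, E=1: (¬(C ⊕ (¬(D ∧ E) ↔ A → B)) ∨ E) = 1, (B ∨ (C ⊕ A) → (C → D)) = 0, ((¬(C ⊕ (¬(D ∧ E) ↔ A → B)) ∨ E) ⊕ (B ∨ (C ⊕ A) → (C → D))) = 1, so the formula = 0.
Row A=0, B=0, C=1, D=1, E=0: (¬(C ⊕ (¬(D ∧ E) ↔ A → B)) ∨ E) = 1, (B ∨ (C ⊕ A) → (C → D)) = 1, ((¬(C ⊕ (¬(D ∧ E) ↔ A → B)) ∨ E) ⊕ (B ∨ (C ⊕ A) → (C → D))) = 0, so the formula = 1.
Row A=0, B=0, C=0, D=1, E=1: (¬(C ⊕ (¬(D ∧ E) ↔ A → B)) ∨ E) = 1, (B ∨ (C ⊕ A) → (C → D)) = 1, ((¬(C ⊕ (¬(D ∧ E) ↔ A → B)) ∨ E) ⊕ (B ∨ (C ⊕ A) → (C → D))) = 0, so the formula = 1.

0, 1, 1, 0, 1, 1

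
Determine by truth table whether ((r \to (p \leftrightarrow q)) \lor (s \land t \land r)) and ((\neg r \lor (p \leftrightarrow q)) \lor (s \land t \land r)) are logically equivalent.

equivalent

p  q  r  s  t  |  φ  ψ
F  F  F  F  F  |  T  T
F  F  F  F  T  |  T  T
F  F  F  T  F  |  T  T
F  F  F  T  T  |  T  T
F  F  T  F  F  |  T  T
F  F  T  F  T  |  T  T
F  F  T  T  F  |  T  T
F  F  T  T  T  |  T  T
F  T  F  F  F  |  T  T
F  T  F  F  T  |  T  T
F  T  F  T  F  |  T  T
F  T  F  T  T  |  T  T
F  T  T  F  F  |  F  F
F  T  T  F  T  |  F  F
F  T  T  T  F  |  F  F
F  T  T  T  T  |  T  T
T  F  F  F  F  |  T  T
T  F  F  F  T  |  T  T
T  F  F  T  F  |  T  T
T  F  F  T  T  |  T  T
T  F  T  F  F  |  F  F
T  F  T  F  T  |  F  F
T  F  T  T  F  |  F  F
T  F  T  T  T  |  T  T
T  T  F  F  F  |  T  T
T  T  F  F  T  |  T  T
T  T  F  T  F  |  T  T
T  T  F  T  T  |  T  T
T  T  T  F  F  |  T  T
T  T  T  F  T  |  T  T
T  T  T  T  F  |  T  T
T  T  T  T  T  |  T  T
The columns for φ and ψ agree on every row, so they are logically equivalent.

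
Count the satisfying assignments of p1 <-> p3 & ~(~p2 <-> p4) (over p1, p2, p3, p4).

8

  p1  |   p2  |   p3  |   p4  ||  ~p2  | (~p2 <-> p4) | ~(~p2 <-> p4) | (p3 & ~(~p2 <-> p4)) | (p1 <-> (p3 & ~(~p2 <-> p4)))
 True |  True |  True |  True || False |    False     |      True     |         True         |              True            
 True |  True |  True | False || False |     True     |     False     |        False         |             False            
 True |  True | False |  True || False |    False     |      True     |        False         |             False            
 True |  True | False | False || False |     True     |     False     |        False         |             False            
 True | False |  True |  True ||  True |     True     |     False     |        False         |             False            
 True | False |  True | False ||  True |    False     |      True     |         True         |              True            
 True | False | False |  True ||  True |     True     |     False     |        False         |             False            
 True | False | False | False ||  True |    False     |      True     |        False         |             False            
False |  True |  True |  True || False |    False     |      True     |         True         |             False            
False |  True |  True | False || False |     True     |     False     |        False         |              True            
False |  True | False |  True || False |    False     |      True     |        False         |              True            
False |  True | False | False || False |     True     |     False     |        False         |              True            
False | False |  True |  True ||  True |     True     |     False     |        False         |              True            
False | False |  True | False ||  True |    False     |      True     |         True         |             False            
False | False | False |  True ||  True |     True     |     False     |        False         |              True            
False | False | False | False ||  True |    False     |      True     |        False         |              True            
The formula is true on 8 of the 16 rows.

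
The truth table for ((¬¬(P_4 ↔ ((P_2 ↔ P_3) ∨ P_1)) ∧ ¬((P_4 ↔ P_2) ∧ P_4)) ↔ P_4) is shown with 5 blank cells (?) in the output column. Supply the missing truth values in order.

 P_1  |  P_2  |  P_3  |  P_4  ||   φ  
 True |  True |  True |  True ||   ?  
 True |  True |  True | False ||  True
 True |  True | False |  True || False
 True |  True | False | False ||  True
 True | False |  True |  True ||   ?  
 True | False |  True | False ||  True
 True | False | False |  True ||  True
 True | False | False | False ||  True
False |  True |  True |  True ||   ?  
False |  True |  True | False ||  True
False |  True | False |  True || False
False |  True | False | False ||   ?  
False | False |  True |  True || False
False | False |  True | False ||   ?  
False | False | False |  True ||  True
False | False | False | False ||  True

False, True, False, False, False

Row P_1=True, P_2=True, P_3=True, P_4=True: (¬¬(P_4 ↔ ((P_2 ↔ P_3) ∨ P_1)) ∧ ¬((P_4 ↔ P_2) ∧ P_4)) = False, so the formula = False.
Row P_1=True, P_2=False, P_3=True, P_4=True: (¬¬(P_4 ↔ ((P_2 ↔ P_3) ∨ P_1)) ∧ ¬((P_4 ↔ P_2) ∧ P_4)) = True, so the formula = True.
Row P_1=False, P_2=True, P_3=True, P_4=True: (¬¬(P_4 ↔ ((P_2 ↔ P_3) ∨ P_1)) ∧ ¬((P_4 ↔ P_2) ∧ P_4)) = False, so the formula = False.
Row P_1=False, P_2=True, P_3=False, P_4=False: (¬¬(P_4 ↔ ((P_2 ↔ P_3) ∨ P_1)) ∧ ¬((P_4 ↔ P_2) ∧ P_4)) = True, so the formula = False.
Row P_1=False, P_2=False, P_3=True, P_4=False: (¬¬(P_4 ↔ ((P_2 ↔ P_3) ∨ P_1)) ∧ ¬((P_4 ↔ P_2) ∧ P_4)) = True, so the formula = False.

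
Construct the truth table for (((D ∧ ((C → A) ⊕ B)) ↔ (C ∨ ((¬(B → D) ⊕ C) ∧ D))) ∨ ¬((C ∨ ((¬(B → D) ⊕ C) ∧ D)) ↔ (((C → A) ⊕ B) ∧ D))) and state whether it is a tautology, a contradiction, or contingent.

tautology

A  B  C  D  |  φ
T  T  T  T  |  T
T  T  T  F  |  T
T  T  F  T  |  T
T  T  F  F  |  T
T  F  T  T  |  T
T  F  T  F  |  T
T  F  F  T  |  T
T  F  F  F  |  T
F  T  T  T  |  T
F  T  T  F  |  T
F  T  F  T  |  T
F  T  F  F  |  T
F  F  T  T  |  T
F  F  T  F  |  T
F  F  F  T  |  T
F  F  F  F  |  T
Every row is T, so the formula is a tautology.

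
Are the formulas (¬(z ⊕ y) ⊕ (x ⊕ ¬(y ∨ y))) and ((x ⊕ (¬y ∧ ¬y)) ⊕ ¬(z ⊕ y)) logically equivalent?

equivalent

x | y | z || φ | ψ
T | T | T || F | F
T | T | F || T | T
T | F | T || F | F
T | F | F || T | T
F | T | T || T | T
F | T | F || F | F
F | F | T || T | T
F | F | F || F | F
The columns for φ and ψ agree on every row, so they are logically equivalent.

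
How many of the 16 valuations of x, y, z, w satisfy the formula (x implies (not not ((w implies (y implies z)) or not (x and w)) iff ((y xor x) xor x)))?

11

x | y | z | w || φ
1 | 1 | 1 | 1 || 1
1 | 1 | 1 | 0 || 1
1 | 1 | 0 | 1 || 0
1 | 1 | 0 | 0 || 1
1 | 0 | 1 | 1 || 0
1 | 0 | 1 | 0 || 0
1 | 0 | 0 | 1 || 0
1 | 0 | 0 | 0 || 0
0 | 1 | 1 | 1 || 1
0 | 1 | 1 | 0 || 1
0 | 1 | 0 | 1 || 1
0 | 1 | 0 | 0 || 1
0 | 0 | 1 | 1 || 1
0 | 0 | 1 | 0 || 1
0 | 0 | 0 | 1 || 1
0 | 0 | 0 | 0 || 1
The formula is true on 11 of the 16 rows.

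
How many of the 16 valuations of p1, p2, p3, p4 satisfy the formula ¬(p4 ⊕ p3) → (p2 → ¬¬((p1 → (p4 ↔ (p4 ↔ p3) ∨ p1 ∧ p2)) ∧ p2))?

15

p1 | p2 | p3 | p4 || (p4 ⊕ p3) | ¬(p4 ⊕ p3) | (p4 ↔ p3) | (p1 ∧ p2) | ((p4 ↔ p3) ∨ (p1 ∧ p2)) | φ
1  | 1  | 1  | 1  ||     0     |     1      |     1     |     1     |            1            | 1
1  | 1  | 1  | 0  ||     1     |     0      |     0     |     1     |            1            | 1
1  | 1  | 0  | 1  ||     1     |     0      |     0     |     1     |            1            | 1
1  | 1  | 0  | 0  ||     0     |     1      |     1     |     1     |            1            | 0
1  | 0  | 1  | 1  ||     0     |     1      |     1     |     0     |            1            | 1
1  | 0  | 1  | 0  ||     1     |     0      |     0     |     0     |            0            | 1
1  | 0  | 0  | 1  ||     1     |     0      |     0     |     0     |            0            | 1
1  | 0  | 0  | 0  ||     0     |     1      |     1     |     0     |            1            | 1
0  | 1  | 1  | 1  ||     0     |     1      |     1     |     0     |            1            | 1
0  | 1  | 1  | 0  ||     1     |     0      |     0     |     0     |            0            | 1
0  | 1  | 0  | 1  ||     1     |     0      |     0     |     0     |            0            | 1
0  | 1  | 0  | 0  ||     0     |     1      |     1     |     0     |            1            | 1
0  | 0  | 1  | 1  ||     0     |     1      |     1     |     0     |            1            | 1
0  | 0  | 1  | 0  ||     1     |     0      |     0     |     0     |            0            | 1
0  | 0  | 0  | 1  ||     1     |     0      |     0     |     0     |            0            | 1
0  | 0  | 0  | 0  ||     0     |     1      |     1     |     0     |            1            | 1
The formula is true on 15 of the 16 rows.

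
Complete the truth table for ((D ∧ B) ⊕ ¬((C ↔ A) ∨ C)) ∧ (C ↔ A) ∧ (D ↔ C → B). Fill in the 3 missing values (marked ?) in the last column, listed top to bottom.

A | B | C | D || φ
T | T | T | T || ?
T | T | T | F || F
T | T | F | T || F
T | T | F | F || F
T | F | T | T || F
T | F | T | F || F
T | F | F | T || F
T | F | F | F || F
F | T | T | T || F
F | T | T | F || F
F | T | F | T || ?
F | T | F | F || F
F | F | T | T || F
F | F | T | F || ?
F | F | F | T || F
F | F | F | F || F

Row A=T, B=T, C=T, D=T: ((D ∧ B) ⊕ ¬((C ↔ A) ∨ C)) = T, (C ↔ A) = T, (D ↔ C → B) = T, so the formula = T.
Row A=F, B=T, C=F, D=T: ((D ∧ B) ⊕ ¬((C ↔ A) ∨ C)) = T, (C ↔ A) = T, (D ↔ C → B) = T, so the formula = T.
Row A=F, B=F, C=T, D=F: ((D ∧ B) ⊕ ¬((C ↔ A) ∨ C)) = F, (C ↔ A) = F, (D ↔ C → B) = T, so the formula = F.

T, T, F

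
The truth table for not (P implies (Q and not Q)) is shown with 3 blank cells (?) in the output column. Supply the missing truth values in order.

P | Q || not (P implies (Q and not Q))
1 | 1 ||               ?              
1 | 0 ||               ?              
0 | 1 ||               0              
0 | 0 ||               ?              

1, 1, 0

Row P=1, Q=1: (Q and not Q) = 0, (P implies (Q and not Q)) = 0, so not (P implies (Q and not Q)) = 1.
Row P=1, Q=0: (Q and not Q) = 0, (P implies (Q and not Q)) = 0, so not (P implies (Q and not Q)) = 1.
Row P=0, Q=0: (Q and not Q) = 0, (P implies (Q and not Q)) = 1, so not (P implies (Q and not Q)) = 0.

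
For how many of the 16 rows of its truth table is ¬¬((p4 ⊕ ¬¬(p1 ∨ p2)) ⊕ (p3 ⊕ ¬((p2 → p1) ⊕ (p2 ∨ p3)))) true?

8

p1  p2  p3  p4  |  (p1 ∨ p2)  ¬(p1 ∨ p2)  ¬¬(p1 ∨ p2)  (p4 ⊕ ¬¬(p1 ∨ p2))  (p2 → p1)  (p2 ∨ p3)  ((p2 → p1) ⊕ (p2 ∨ p3))  ¬((p2 → p1) ⊕ (p2 ∨ p3))  φ
F   F   F   F   |      F          T            F               F               T          F                 T                        F              F
F   F   F   T   |      F          T            F               T               T          F                 T                        F              T
F   F   T   F   |      F          T            F               F               T          T                 F                        T              F
F   F   T   T   |      F          T            F               T               T          T                 F                        T              T
F   T   F   F   |      T          F            T               T               F          T                 T                        F              T
F   T   F   T   |      T          F            T               F               F          T                 T                        F              F
F   T   T   F   |      T          F            T               T               F          T                 T                        F              F
F   T   T   T   |      T          F            T               F               F          T                 T                        F              T
T   F   F   F   |      T          F            T               T               T          F                 T                        F              T
T   F   F   T   |      T          F            T               F               T          F                 T                        F              F
T   F   T   F   |      T          F            T               T               T          T                 F                        T              T
T   F   T   T   |      T          F            T               F               T          T                 F                        T              F
T   T   F   F   |      T          F            T               T               T          T                 F                        T              F
T   T   F   T   |      T          F            T               F               T          T                 F                        T              T
T   T   T   F   |      T          F            T               T               T          T                 F                        T              T
T   T   T   T   |      T          F            T               F               T          T                 F                        T              F
The formula is true on 8 of the 16 rows.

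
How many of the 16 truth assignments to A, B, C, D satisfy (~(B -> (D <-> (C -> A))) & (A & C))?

1

A | B | C | D || (C -> A) | (D <-> (C -> A)) | (B -> (D <-> (C -> A))) | ~(B -> (D <-> (C -> A))) | (A & C) | φ
T | T | T | T ||    T     |        T         |            T            |            F             |    T    | F
T | T | T | F ||    T     |        F         |            F            |            T             |    T    | T
T | T | F | T ||    T     |        T         |            T            |            F             |    F    | F
T | T | F | F ||    T     |        F         |            F            |            T             |    F    | F
T | F | T | T ||    T     |        T         |            T            |            F             |    T    | F
T | F | T | F ||    T     |        F         |            T            |            F             |    T    | F
T | F | F | T ||    T     |        T         |            T            |            F             |    F    | F
T | F | F | F ||    T     |        F         |            T            |            F             |    F    | F
F | T | T | T ||    F     |        F         |            F            |            T             |    F    | F
F | T | T | F ||    F     |        T         |            T            |            F             |    F    | F
F | T | F | T ||    T     |        T         |            T            |            F             |    F    | F
F | T | F | F ||    T     |        F         |            F            |            T             |    F    | F
F | F | T | T ||    F     |        F         |            T            |            F             |    F    | F
F | F | T | F ||    F     |        T         |            T            |            F             |    F    | F
F | F | F | T ||    T     |        T         |            T            |            F             |    F    | F
F | F | F | F ||    T     |        F         |            T            |            F             |    F    | F
The formula is true on 1 of the 16 rows.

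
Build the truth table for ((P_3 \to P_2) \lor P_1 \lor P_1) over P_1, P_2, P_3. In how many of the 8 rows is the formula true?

7

P_1 | P_2 | P_3 | (P_3 \to P_2) | φ
--- | --- | --- | ------------- | -
 0  |  0  |  0  |       1       | 1
 0  |  0  |  1  |       0       | 0
 0  |  1  |  0  |       1       | 1
 0  |  1  |  1  |       1       | 1
 1  |  0  |  0  |       1       | 1
 1  |  0  |  1  |       0       | 1
 1  |  1  |  0  |       1       | 1
 1  |  1  |  1  |       1       | 1
The formula is true on 7 of the 8 rows.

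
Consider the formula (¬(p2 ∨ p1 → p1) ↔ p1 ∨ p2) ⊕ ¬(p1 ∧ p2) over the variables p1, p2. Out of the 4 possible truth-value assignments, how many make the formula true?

p1 | p2 | φ
-- | -- | -
T  | T  | F
T  | F  | T
F  | T  | F
F  | F  | F
The formula is true on 1 of the 4 rows.

1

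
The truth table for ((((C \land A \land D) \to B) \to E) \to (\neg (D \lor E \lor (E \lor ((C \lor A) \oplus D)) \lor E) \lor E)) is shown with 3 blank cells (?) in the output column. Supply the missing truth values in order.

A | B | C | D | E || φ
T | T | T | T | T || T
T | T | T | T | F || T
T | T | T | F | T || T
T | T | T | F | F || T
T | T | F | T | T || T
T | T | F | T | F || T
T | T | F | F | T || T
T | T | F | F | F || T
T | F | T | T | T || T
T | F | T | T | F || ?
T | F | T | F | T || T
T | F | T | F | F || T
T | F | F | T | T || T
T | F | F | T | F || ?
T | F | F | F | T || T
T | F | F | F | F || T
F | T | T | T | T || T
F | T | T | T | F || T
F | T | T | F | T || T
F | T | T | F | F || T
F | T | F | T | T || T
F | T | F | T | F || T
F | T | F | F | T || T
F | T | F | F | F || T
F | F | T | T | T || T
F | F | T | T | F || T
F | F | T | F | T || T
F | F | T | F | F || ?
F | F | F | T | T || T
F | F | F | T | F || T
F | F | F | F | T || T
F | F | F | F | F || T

F, T, T

Row A=T, B=F, C=T, D=T, E=F: (((C \land A \land D) \to B) \to E) = T, (\neg (D \lor E \lor (E \lor ((C \lor A) \oplus D)) \lor E) \lor E) = F, so the formula = F.
Row A=T, B=F, C=F, D=T, E=F: (((C \land A \land D) \to B) \to E) = F, (\neg (D \lor E \lor (E \lor ((C \lor A) \oplus D)) \lor E) \lor E) = F, so the formula = T.
Row A=F, B=F, C=T, D=F, E=F: (((C \land A \land D) \to B) \to E) = F, (\neg (D \lor E \lor (E \lor ((C \lor A) \oplus D)) \lor E) \lor E) = F, so the formula = T.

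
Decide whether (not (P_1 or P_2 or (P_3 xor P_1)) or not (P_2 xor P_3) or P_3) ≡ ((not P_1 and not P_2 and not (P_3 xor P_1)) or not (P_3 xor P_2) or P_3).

equivalent

 P_1    P_2    P_3   |    φ      ψ  
 True   True   True  |   True   True
 True   True  False  |  False  False
 True  False   True  |   True   True
 True  False  False  |   True   True
False   True   True  |   True   True
False   True  False  |  False  False
False  False   True  |   True   True
False  False  False  |   True   True
The columns for φ and ψ agree on every row, so they are logically equivalent.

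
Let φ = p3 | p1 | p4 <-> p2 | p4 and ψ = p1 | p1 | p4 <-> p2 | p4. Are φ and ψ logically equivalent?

not equivalent

  p1  |   p2  |   p3  |   p4  ||   φ   |   ψ  
False | False | False | False ||  True |  True
False | False | False |  True ||  True |  True
False | False |  True | False || False |  True
False | False |  True |  True ||  True |  True
False |  True | False | False || False | False
False |  True | False |  True ||  True |  True
False |  True |  True | False ||  True | False
False |  True |  True |  True ||  True |  True
 True | False | False | False || False | False
 True | False | False |  True ||  True |  True
 True | False |  True | False || False | False
 True | False |  True |  True ||  True |  True
 True |  True | False | False ||  True |  True
 True |  True | False |  True ||  True |  True
 True |  True |  True | False ||  True |  True
 True |  True |  True |  True ||  True |  True
The columns differ at p1=False, p2=False, p3=True, p4=False (φ=False, ψ=True), so they are not equivalent.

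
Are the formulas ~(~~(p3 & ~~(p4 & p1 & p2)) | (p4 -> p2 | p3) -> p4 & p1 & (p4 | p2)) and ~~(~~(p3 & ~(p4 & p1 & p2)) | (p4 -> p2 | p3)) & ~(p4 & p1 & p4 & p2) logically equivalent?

not equivalent

p1  p2  p3  p4  |  φ  ψ
1   1   1   1   |  0  0
1   1   1   0   |  1  1
1   1   0   1   |  0  0
1   1   0   0   |  1  1
1   0   1   1   |  0  1
1   0   1   0   |  1  1
1   0   0   1   |  0  0
1   0   0   0   |  1  1
0   1   1   1   |  1  1
0   1   1   0   |  1  1
0   1   0   1   |  1  1
0   1   0   0   |  1  1
0   0   1   1   |  1  1
0   0   1   0   |  1  1
0   0   0   1   |  0  0
0   0   0   0   |  1  1
The columns differ at p1=1, p2=0, p3=1, p4=1 (φ=0, ψ=1), so they are not equivalent.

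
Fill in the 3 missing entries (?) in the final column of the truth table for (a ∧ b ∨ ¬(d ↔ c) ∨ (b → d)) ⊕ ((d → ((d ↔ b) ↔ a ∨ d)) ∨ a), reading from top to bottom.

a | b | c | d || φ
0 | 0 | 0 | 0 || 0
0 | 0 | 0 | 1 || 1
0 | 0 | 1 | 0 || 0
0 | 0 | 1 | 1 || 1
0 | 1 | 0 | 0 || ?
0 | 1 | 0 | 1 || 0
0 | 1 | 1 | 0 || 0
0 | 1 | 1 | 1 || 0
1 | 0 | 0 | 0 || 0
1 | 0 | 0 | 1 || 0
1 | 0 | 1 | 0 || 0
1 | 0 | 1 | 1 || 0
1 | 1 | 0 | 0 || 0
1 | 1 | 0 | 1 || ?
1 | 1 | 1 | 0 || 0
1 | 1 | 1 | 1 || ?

Row a=0, b=1, c=0, d=0: (a ∧ b ∨ ¬(d ↔ c) ∨ (b → d)) = 0, ((d → ((d ↔ b) ↔ a ∨ d)) ∨ a) = 1, so the formula = 1.
Row a=1, b=1, c=0, d=1: (a ∧ b ∨ ¬(d ↔ c) ∨ (b → d)) = 1, ((d → ((d ↔ b) ↔ a ∨ d)) ∨ a) = 1, so the formula = 0.
Row a=1, b=1, c=1, d=1: (a ∧ b ∨ ¬(d ↔ c) ∨ (b → d)) = 1, ((d → ((d ↔ b) ↔ a ∨ d)) ∨ a) = 1, so the formula = 0.

1, 0, 0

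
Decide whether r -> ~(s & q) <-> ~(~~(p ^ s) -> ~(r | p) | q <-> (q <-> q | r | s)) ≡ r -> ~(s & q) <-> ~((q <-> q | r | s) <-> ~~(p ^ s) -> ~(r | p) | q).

equivalent

p | q | r | s || φ | ψ
T | T | T | T || T | T
T | T | T | F || F | F
T | T | F | T || F | F
T | T | F | F || F | F
T | F | T | T || T | T
T | F | T | F || F | F
T | F | F | T || T | T
T | F | F | F || T | T
F | T | T | T || T | T
F | T | T | F || F | F
F | T | F | T || F | F
F | T | F | F || F | F
F | F | T | T || F | F
F | F | T | F || T | T
F | F | F | T || T | T
F | F | F | F || F | F
The columns for φ and ψ agree on every row, so they are logically equivalent.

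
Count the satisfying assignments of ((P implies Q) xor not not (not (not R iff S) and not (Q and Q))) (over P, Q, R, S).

12

P | Q | R | S | (P implies Q) | not R | (not R iff S) | not (not R iff S) | (Q and Q) | not (Q and Q) | φ
- | - | - | - | ------------- | ----- | ------------- | ----------------- | --------- | ------------- | -
0 | 0 | 0 | 0 |       1       |   1   |       0       |         1         |     0     |       1       | 0
0 | 0 | 0 | 1 |       1       |   1   |       1       |         0         |     0     |       1       | 1
0 | 0 | 1 | 0 |       1       |   0   |       1       |         0         |     0     |       1       | 1
0 | 0 | 1 | 1 |       1       |   0   |       0       |         1         |     0     |       1       | 0
0 | 1 | 0 | 0 |       1       |   1   |       0       |         1         |     1     |       0       | 1
0 | 1 | 0 | 1 |       1       |   1   |       1       |         0         |     1     |       0       | 1
0 | 1 | 1 | 0 |       1       |   0   |       1       |         0         |     1     |       0       | 1
0 | 1 | 1 | 1 |       1       |   0   |       0       |         1         |     1     |       0       | 1
1 | 0 | 0 | 0 |       0       |   1   |       0       |         1         |     0     |       1       | 1
1 | 0 | 0 | 1 |       0       |   1   |       1       |         0         |     0     |       1       | 0
1 | 0 | 1 | 0 |       0       |   0   |       1       |         0         |     0     |       1       | 0
1 | 0 | 1 | 1 |       0       |   0   |       0       |         1         |     0     |       1       | 1
1 | 1 | 0 | 0 |       1       |   1   |       0       |         1         |     1     |       0       | 1
1 | 1 | 0 | 1 |       1       |   1   |       1       |         0         |     1     |       0       | 1
1 | 1 | 1 | 0 |       1       |   0   |       1       |         0         |     1     |       0       | 1
1 | 1 | 1 | 1 |       1       |   0   |       0       |         1         |     1     |       0       | 1
The formula is true on 12 of the 16 rows.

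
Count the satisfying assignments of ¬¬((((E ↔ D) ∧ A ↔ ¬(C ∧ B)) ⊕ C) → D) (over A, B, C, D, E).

26

A | B | C | D | E || φ
F | F | F | F | F || T
F | F | F | F | T || T
F | F | F | T | F || T
F | F | F | T | T || T
F | F | T | F | F || F
F | F | T | F | T || F
F | F | T | T | F || T
F | F | T | T | T || T
F | T | F | F | F || T
F | T | F | F | T || T
F | T | F | T | F || T
F | T | F | T | T || T
F | T | T | F | F || T
F | T | T | F | T || T
F | T | T | T | F || T
F | T | T | T | T || T
T | F | F | F | F || F
T | F | F | F | T || T
T | F | F | T | F || T
T | F | F | T | T || T
T | F | T | F | F || T
T | F | T | F | T || F
T | F | T | T | F || T
T | F | T | T | T || T
T | T | F | F | F || F
T | T | F | F | T || T
T | T | F | T | F || T
T | T | F | T | T || T
T | T | T | F | F || F
T | T | T | F | T || T
T | T | T | T | F || T
T | T | T | T | T || T
The formula is true on 26 of the 32 rows.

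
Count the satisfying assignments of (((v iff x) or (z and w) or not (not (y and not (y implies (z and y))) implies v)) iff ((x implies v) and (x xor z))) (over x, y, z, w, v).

x | y | z | w | v | φ
- | - | - | - | - | -
F | F | F | F | F | F
F | F | F | F | T | T
F | F | F | T | F | F
F | F | F | T | T | T
F | F | T | F | F | T
F | F | T | F | T | F
F | F | T | T | F | T
F | F | T | T | T | T
F | T | F | F | F | F
F | T | F | F | T | T
F | T | F | T | F | F
F | T | F | T | T | T
F | T | T | F | F | T
F | T | T | F | T | F
F | T | T | T | F | T
F | T | T | T | T | T
T | F | F | F | F | F
T | F | F | F | T | T
T | F | F | T | F | F
T | F | F | T | T | T
T | F | T | F | F | F
T | F | T | F | T | F
T | F | T | T | F | F
T | F | T | T | T | F
T | T | F | F | F | T
T | T | F | F | T | T
T | T | F | T | F | T
T | T | F | T | T | T
T | T | T | F | F | F
T | T | T | F | T | F
T | T | T | T | F | F
T | T | T | T | T | F
The formula is true on 16 of the 32 rows.

16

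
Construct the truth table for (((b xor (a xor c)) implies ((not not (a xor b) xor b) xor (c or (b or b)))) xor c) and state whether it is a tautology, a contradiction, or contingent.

contingent

a | b | c | (a xor c) | (b xor (a xor c)) | (a xor b) | not (a xor b) | not not (a xor b) | (not not (a xor b) xor b) | (b or b) | (c or (b or b)) | φ
- | - | - | --------- | ----------------- | --------- | ------------- | ----------------- | ------------------------- | -------- | --------------- | -
F | F | F |     F     |         F         |     F     |       T       |         F         |             F             |    F     |        F        | T
F | F | T |     T     |         T         |     F     |       T       |         F         |             F             |    F     |        T        | F
F | T | F |     F     |         T         |     T     |       F       |         T         |             F             |    T     |        T        | T
F | T | T |     T     |         F         |     T     |       F       |         T         |             F             |    T     |        T        | F
T | F | F |     T     |         T         |     T     |       F       |         T         |             T             |    F     |        F        | T
T | F | T |     F     |         F         |     T     |       F       |         T         |             T             |    F     |        T        | F
T | T | F |     T     |         F         |     F     |       T       |         F         |             T             |    T     |        T        | T
T | T | T |     F     |         T         |     F     |       T       |         F         |             T             |    T     |        T        | T
5 of 8 rows are T, so the formula is contingent.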